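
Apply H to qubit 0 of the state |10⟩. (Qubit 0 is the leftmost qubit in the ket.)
1/√2|00⟩ - 1/√2|10⟩

H on qubit 0 mixes each pair of kets that differ only in qubit 0: amplitudes (a, b) of (|…0…⟩, |…1…⟩) become ((a + b)/√2, (a − b)/√2). Kets absent from the input have amplitude 0.
(|00⟩, |10⟩): (a, b) = (0, 1) → (1/√2, -1/√2)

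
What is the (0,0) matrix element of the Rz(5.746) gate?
(-0.9641 - 0.2654i)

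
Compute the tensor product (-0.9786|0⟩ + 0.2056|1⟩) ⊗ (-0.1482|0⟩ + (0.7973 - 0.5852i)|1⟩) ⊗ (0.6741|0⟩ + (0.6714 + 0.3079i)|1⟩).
0.09776|000⟩ + (0.09737 + 0.04465i)|001⟩ + (-0.526 + 0.386i)|010⟩ + (-0.7002 + 0.1443i)|011⟩ - 0.02054|100⟩ + (-0.02046 - 0.009382i)|101⟩ + (0.1105 - 0.08111i)|110⟩ + (0.1471 - 0.03031i)|111⟩

amp(|b₁b₂…⟩) = product of the factor amplitudes for bits b₁, b₂, …; only kets whose every factor amplitude is nonzero survive.
|000⟩: (-0.9786)(-0.1482)(0.6741) = 0.09776
|001⟩: (-0.9786)(-0.1482)(0.6714 + 0.3079i) = (0.09737 + 0.04465i)
|010⟩: (-0.9786)(0.7973 - 0.5852i)(0.6741) = (-0.526 + 0.386i)
|011⟩: (-0.9786)(0.7973 - 0.5852i)(0.6714 + 0.3079i) = (-0.7002 + 0.1443i)
|100⟩: (0.2056)(-0.1482)(0.6741) = -0.02054
|101⟩: (0.2056)(-0.1482)(0.6714 + 0.3079i) = (-0.02046 - 0.009382i)
|110⟩: (0.2056)(0.7973 - 0.5852i)(0.6741) = (0.1105 - 0.08111i)
|111⟩: (0.2056)(0.7973 - 0.5852i)(0.6714 + 0.3079i) = (0.1471 - 0.03031i)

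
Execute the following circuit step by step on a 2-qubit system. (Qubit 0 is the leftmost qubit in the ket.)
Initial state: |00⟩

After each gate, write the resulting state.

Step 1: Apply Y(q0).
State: i|10⟩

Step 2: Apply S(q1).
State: i|10⟩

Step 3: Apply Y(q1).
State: -|11⟩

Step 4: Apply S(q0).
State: -i|11⟩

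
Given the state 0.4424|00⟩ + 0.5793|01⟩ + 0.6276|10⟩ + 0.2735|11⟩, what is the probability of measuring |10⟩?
0.3939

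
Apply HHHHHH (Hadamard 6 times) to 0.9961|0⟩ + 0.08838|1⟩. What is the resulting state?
0.9961|0⟩ + 0.08838|1⟩

H² = I, so an even number of Hadamards cancels: H^6 = I and the state is unchanged.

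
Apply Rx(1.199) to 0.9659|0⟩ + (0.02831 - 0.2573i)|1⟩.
(0.6523 - 0.01597i)|0⟩ + (0.02337 - 0.7574i)|1⟩

Rx(1.199) = [[cos(θ/2), −i·sin(θ/2)], [−i·sin(θ/2), cos(θ/2)]]; θ = 1.199, cos(θ/2) ≈ 0.825618, sin(θ/2) ≈ 0.56423.
With a = amp(|0⟩) = 0.9659 and b = amp(|1⟩) = (0.02831 - 0.2573i):
new amp(|0⟩) = (0.825618)·a + (-0.56423i)·b = (0.6523 - 0.01597i)
new amp(|1⟩) = (-0.56423i)·a + (0.825618)·b = (0.02337 - 0.7574i)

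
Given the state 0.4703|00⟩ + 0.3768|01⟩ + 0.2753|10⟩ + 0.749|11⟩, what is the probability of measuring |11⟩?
0.561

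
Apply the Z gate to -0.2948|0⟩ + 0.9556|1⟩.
-0.2948|0⟩ - 0.9556|1⟩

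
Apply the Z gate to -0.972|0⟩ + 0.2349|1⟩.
-0.972|0⟩ - 0.2349|1⟩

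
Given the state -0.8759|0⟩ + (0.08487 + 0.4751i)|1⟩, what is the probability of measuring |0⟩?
0.7672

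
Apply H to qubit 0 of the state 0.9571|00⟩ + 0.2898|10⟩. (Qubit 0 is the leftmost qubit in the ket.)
0.8817|00⟩ + 0.4719|10⟩

H on qubit 0 mixes each pair of kets that differ only in qubit 0: amplitudes (a, b) of (|…0…⟩, |…1…⟩) become ((a + b)/√2, (a − b)/√2). Kets absent from the input have amplitude 0.
(|00⟩, |10⟩): (a, b) = (0.9571, 0.2898) → (0.8817, 0.4719)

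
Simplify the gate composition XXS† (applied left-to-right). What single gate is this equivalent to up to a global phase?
S†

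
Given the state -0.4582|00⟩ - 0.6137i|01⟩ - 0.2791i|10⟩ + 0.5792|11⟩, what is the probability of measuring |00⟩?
0.2099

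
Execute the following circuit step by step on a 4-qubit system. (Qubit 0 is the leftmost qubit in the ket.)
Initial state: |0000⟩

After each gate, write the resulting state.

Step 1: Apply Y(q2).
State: i|0010⟩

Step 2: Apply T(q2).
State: (-1/√2 + (1/√2)i)|0010⟩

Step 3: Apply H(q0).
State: (-1/2 + (1/2)i)|0010⟩ + (-1/2 + (1/2)i)|1010⟩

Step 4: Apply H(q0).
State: (-1/√2 + (1/√2)i)|0010⟩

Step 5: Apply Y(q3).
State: (-1/√2 - (1/√2)i)|0011⟩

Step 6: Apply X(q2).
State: (-1/√2 - (1/√2)i)|0001⟩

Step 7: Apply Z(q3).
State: (1/√2 + (1/√2)i)|0001⟩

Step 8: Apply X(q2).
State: (1/√2 + (1/√2)i)|0011⟩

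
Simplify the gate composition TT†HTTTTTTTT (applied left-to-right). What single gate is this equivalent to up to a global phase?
H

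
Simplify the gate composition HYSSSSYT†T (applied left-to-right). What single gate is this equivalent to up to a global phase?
H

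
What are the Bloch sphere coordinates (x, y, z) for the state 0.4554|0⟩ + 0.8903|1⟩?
(0.8109, 0, -0.5852)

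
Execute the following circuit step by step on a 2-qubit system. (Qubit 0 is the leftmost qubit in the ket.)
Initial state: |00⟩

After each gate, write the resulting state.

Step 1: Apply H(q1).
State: 1/√2|00⟩ + 1/√2|01⟩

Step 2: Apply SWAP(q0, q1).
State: 1/√2|00⟩ + 1/√2|10⟩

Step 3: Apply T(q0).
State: 1/√2|00⟩ + (1/2 + (1/2)i)|10⟩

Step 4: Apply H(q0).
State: (0.8536 + (1/√8)i)|00⟩ + (0.1464 - (1/√8)i)|10⟩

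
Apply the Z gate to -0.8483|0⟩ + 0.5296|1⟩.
-0.8483|0⟩ - 0.5296|1⟩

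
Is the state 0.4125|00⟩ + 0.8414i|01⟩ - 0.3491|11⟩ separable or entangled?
Entangled

Writing the state as a|00⟩ + b|01⟩ + c|10⟩ + d|11⟩, it is a product state iff ad − bc = 0.
Here (a, b, c, d) = (0.4125, 0.8414i, 0, -0.3491): ad − bc = (0.4125)(-0.3491) − (0.8414i)(0) = -0.144 ≠ 0, so the state is entangled.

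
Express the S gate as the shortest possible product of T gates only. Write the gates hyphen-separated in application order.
T-T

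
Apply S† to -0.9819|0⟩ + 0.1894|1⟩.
-0.9819|0⟩ - 0.1894i|1⟩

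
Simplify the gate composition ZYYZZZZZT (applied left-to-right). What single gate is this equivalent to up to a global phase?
T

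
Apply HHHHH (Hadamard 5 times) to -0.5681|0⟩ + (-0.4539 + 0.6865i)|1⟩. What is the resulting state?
(-0.7227 + 0.4854i)|0⟩ + (-0.08075 - 0.4854i)|1⟩

H² = I, so H^5 = H: a single Hadamard. With (a, b) = (-0.5681, (-0.4539 + 0.6865i)), H gives ((a + b)/√2, (a − b)/√2) = ((-0.7227 + 0.4854i), (-0.08075 - 0.4854i)).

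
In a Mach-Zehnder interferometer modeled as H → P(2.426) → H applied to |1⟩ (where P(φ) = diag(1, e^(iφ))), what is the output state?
(0.8774 - 0.328i)|0⟩ + (0.1226 + 0.328i)|1⟩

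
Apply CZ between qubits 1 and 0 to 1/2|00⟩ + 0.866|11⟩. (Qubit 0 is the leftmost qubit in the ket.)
1/2|00⟩ - 0.866|11⟩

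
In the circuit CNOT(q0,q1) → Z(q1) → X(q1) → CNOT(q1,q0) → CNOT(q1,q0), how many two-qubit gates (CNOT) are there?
3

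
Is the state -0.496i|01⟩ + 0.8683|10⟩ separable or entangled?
Entangled

Writing the state as a|00⟩ + b|01⟩ + c|10⟩ + d|11⟩, it is a product state iff ad − bc = 0.
Here (a, b, c, d) = (0, -0.496i, 0.8683, 0): ad − bc = (0)(0) − (-0.496i)(0.8683) = 0.4307i ≠ 0, so the state is entangled.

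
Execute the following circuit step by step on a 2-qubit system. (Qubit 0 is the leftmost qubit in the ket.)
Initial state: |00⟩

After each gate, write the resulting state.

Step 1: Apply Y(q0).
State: i|10⟩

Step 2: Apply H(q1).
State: (1/√2)i|10⟩ + (1/√2)i|11⟩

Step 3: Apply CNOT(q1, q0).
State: (1/√2)i|01⟩ + (1/√2)i|10⟩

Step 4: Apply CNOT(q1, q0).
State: (1/√2)i|10⟩ + (1/√2)i|11⟩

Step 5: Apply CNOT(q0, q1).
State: (1/√2)i|10⟩ + (1/√2)i|11⟩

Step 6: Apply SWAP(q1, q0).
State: (1/√2)i|01⟩ + (1/√2)i|11⟩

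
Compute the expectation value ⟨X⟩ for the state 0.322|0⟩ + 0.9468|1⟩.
0.6097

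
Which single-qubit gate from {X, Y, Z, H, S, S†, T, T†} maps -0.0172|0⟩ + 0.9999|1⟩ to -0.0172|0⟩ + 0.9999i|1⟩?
S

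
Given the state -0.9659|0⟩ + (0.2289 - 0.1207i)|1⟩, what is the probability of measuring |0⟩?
0.933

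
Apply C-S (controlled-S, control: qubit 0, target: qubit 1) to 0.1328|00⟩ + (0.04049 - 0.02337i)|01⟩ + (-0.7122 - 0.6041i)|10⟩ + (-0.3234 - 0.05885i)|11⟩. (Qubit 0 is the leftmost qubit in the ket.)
0.1328|00⟩ + (0.04049 - 0.02337i)|01⟩ + (-0.7122 - 0.6041i)|10⟩ + (0.05885 - 0.3234i)|11⟩

C-S leaves the control-|0⟩ kets |00⟩, |01⟩ unchanged and applies S to qubit 1 on the control-|1⟩ pair (|10⟩, |11⟩).
S = [[1, 0], [0, i]].
With a = amp(|10⟩) = (-0.7122 - 0.6041i) and b = amp(|11⟩) = (-0.3234 - 0.05885i):
new amp(|10⟩) = (1)·a = (-0.7122 - 0.6041i)
new amp(|11⟩) = (i)·b = (0.05885 - 0.3234i)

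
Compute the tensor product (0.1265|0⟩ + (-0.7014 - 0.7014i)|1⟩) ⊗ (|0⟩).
0.1265|00⟩ + (-0.7014 - 0.7014i)|10⟩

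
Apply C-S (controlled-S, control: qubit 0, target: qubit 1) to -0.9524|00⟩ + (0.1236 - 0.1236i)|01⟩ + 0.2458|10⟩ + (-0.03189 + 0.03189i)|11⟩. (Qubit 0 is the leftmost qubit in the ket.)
-0.9524|00⟩ + (0.1236 - 0.1236i)|01⟩ + 0.2458|10⟩ + (-0.03189 - 0.03189i)|11⟩

C-S leaves the control-|0⟩ kets |00⟩, |01⟩ unchanged and applies S to qubit 1 on the control-|1⟩ pair (|10⟩, |11⟩).
S = [[1, 0], [0, i]].
With a = amp(|10⟩) = 0.2458 and b = amp(|11⟩) = (-0.03189 + 0.03189i):
new amp(|10⟩) = (1)·a = 0.2458
new amp(|11⟩) = (i)·b = (-0.03189 - 0.03189i)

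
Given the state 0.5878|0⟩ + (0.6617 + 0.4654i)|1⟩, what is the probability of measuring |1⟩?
0.6544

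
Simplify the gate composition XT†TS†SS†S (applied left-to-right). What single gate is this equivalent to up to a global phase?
X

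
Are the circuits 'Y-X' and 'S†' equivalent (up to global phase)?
No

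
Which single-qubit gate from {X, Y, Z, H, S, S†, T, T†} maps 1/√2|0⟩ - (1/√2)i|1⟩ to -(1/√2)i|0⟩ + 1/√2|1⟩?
X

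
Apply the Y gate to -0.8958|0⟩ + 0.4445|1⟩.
-0.4445i|0⟩ - 0.8958i|1⟩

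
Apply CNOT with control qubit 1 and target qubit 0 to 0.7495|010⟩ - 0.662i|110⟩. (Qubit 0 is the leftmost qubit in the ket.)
-0.662i|010⟩ + 0.7495|110⟩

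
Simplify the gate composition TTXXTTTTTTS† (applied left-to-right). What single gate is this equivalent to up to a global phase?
S†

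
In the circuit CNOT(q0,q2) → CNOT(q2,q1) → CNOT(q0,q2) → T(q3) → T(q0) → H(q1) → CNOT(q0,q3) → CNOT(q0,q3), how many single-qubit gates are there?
3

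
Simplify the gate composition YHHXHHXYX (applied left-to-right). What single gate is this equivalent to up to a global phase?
X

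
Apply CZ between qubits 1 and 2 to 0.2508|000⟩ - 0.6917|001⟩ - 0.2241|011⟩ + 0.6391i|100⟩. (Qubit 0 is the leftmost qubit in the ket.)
0.2508|000⟩ - 0.6917|001⟩ + 0.2241|011⟩ + 0.6391i|100⟩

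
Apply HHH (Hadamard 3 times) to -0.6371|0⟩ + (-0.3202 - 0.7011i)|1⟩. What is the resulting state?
(-0.6769 - 0.4958i)|0⟩ + (-0.2241 + 0.4958i)|1⟩

H² = I, so H^3 = H: a single Hadamard. With (a, b) = (-0.6371, (-0.3202 - 0.7011i)), H gives ((a + b)/√2, (a − b)/√2) = ((-0.6769 - 0.4958i), (-0.2241 + 0.4958i)).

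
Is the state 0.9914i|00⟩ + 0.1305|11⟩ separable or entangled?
Entangled

Writing the state as a|00⟩ + b|01⟩ + c|10⟩ + d|11⟩, it is a product state iff ad − bc = 0.
Here (a, b, c, d) = (0.9914i, 0, 0, 0.1305): ad − bc = (0.9914i)(0.1305) − (0)(0) = 0.1294i ≠ 0, so the state is entangled.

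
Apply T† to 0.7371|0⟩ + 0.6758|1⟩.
0.7371|0⟩ + (0.4779 - 0.4779i)|1⟩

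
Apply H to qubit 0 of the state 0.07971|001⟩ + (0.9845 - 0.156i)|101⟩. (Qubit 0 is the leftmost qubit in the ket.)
(0.7525 - 0.1103i)|001⟩ + (-0.6398 + 0.1103i)|101⟩

H on qubit 0 mixes each pair of kets that differ only in qubit 0: amplitudes (a, b) of (|…0…⟩, |…1…⟩) become ((a + b)/√2, (a − b)/√2). Kets absent from the input have amplitude 0.
(|001⟩, |101⟩): (a, b) = (0.07971, (0.9845 - 0.156i)) → ((0.7525 - 0.1103i), (-0.6398 + 0.1103i))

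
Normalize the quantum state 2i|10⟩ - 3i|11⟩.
0.5547i|10⟩ - 0.8321i|11⟩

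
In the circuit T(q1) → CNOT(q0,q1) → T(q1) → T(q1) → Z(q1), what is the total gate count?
5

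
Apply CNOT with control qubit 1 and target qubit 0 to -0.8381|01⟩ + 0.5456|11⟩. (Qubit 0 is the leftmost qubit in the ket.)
0.5456|01⟩ - 0.8381|11⟩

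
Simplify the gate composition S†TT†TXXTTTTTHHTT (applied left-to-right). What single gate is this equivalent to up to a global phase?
S†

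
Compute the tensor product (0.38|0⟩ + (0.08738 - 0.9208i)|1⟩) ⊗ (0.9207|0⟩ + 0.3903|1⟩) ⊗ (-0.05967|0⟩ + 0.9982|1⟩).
-0.02088|000⟩ + 0.3492|001⟩ - 0.00885|010⟩ + 0.148|011⟩ + (-0.0048 + 0.05059i)|100⟩ + (0.08031 - 0.8463i)|101⟩ + (-0.002035 + 0.02144i)|110⟩ + (0.03404 - 0.3587i)|111⟩

amp(|b₁b₂…⟩) = product of the factor amplitudes for bits b₁, b₂, …; only kets whose every factor amplitude is nonzero survive.
|000⟩: (0.38)(0.9207)(-0.05967) = -0.02088
|001⟩: (0.38)(0.9207)(0.9982) = 0.3492
|010⟩: (0.38)(0.3903)(-0.05967) = -0.00885
|011⟩: (0.38)(0.3903)(0.9982) = 0.148
|100⟩: (0.08738 - 0.9208i)(0.9207)(-0.05967) = (-0.0048 + 0.05059i)
|101⟩: (0.08738 - 0.9208i)(0.9207)(0.9982) = (0.08031 - 0.8463i)
|110⟩: (0.08738 - 0.9208i)(0.3903)(-0.05967) = (-0.002035 + 0.02144i)
|111⟩: (0.08738 - 0.9208i)(0.3903)(0.9982) = (0.03404 - 0.3587i)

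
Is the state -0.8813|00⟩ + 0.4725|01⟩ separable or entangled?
Separable

Writing the state as a|00⟩ + b|01⟩ + c|10⟩ + d|11⟩, it is a product state iff ad − bc = 0.
Here (a, b, c, d) = (-0.8813, 0.4725, 0, 0): ad − bc = (-0.8813)(0) − (0.4725)(0) = 0, so the state is separable.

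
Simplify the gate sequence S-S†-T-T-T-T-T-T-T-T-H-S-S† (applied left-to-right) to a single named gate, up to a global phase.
H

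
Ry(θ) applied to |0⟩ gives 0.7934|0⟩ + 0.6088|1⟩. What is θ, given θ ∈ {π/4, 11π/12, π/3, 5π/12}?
5π/12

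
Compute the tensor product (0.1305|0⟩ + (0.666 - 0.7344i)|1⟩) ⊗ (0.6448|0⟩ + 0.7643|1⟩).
0.08415|00⟩ + 0.09974|01⟩ + (0.4294 - 0.4735i)|10⟩ + (0.509 - 0.5613i)|11⟩

amp(|b₁b₂…⟩) = product of the factor amplitudes for bits b₁, b₂, …; only kets whose every factor amplitude is nonzero survive.
|00⟩: (0.1305)(0.6448) = 0.08415
|01⟩: (0.1305)(0.7643) = 0.09974
|10⟩: (0.666 - 0.7344i)(0.6448) = (0.4294 - 0.4735i)
|11⟩: (0.666 - 0.7344i)(0.7643) = (0.509 - 0.5613i)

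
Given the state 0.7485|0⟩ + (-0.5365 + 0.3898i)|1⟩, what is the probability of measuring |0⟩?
0.5603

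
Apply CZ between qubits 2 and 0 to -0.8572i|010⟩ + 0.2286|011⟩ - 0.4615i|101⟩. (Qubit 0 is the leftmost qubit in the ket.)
-0.8572i|010⟩ + 0.2286|011⟩ + 0.4615i|101⟩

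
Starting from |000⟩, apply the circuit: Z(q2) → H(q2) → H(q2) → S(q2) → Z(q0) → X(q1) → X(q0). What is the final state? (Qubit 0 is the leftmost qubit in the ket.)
|110⟩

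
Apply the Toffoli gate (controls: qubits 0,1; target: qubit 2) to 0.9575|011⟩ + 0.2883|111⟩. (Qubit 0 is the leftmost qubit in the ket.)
0.9575|011⟩ + 0.2883|110⟩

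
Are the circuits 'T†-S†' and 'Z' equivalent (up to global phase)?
No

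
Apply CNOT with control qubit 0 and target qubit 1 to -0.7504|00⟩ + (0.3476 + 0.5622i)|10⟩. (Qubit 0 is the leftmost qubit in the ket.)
-0.7504|00⟩ + (0.3476 + 0.5622i)|11⟩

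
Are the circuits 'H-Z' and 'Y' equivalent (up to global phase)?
No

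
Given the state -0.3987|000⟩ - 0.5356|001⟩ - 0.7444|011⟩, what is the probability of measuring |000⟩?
0.159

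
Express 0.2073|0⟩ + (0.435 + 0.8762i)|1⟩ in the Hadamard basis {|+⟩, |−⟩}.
(0.4542 + 0.6196i)|+⟩ + (-0.161 - 0.6196i)|−⟩

With |ψ⟩ = α|0⟩ + β|1⟩, the Hadamard-basis coefficients are ⟨+|ψ⟩ = (α + β)/√2 and ⟨−|ψ⟩ = (α − β)/√2.
Here α = 0.2073, β = (0.435 + 0.8762i): (α + β)/√2 = (0.4542 + 0.6196i), (α − β)/√2 = (-0.161 - 0.6196i).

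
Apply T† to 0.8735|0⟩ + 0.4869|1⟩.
0.8735|0⟩ + (0.3443 - 0.3443i)|1⟩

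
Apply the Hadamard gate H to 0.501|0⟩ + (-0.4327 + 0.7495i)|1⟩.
(0.0483 + 0.53i)|0⟩ + (0.6602 - 0.53i)|1⟩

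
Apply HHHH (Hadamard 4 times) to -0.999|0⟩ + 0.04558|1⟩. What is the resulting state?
-0.999|0⟩ + 0.04558|1⟩

H² = I, so an even number of Hadamards cancels: H^4 = I and the state is unchanged.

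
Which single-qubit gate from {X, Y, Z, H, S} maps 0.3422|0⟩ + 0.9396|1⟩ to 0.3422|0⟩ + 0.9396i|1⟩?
S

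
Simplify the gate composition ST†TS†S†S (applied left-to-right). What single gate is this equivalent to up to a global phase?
I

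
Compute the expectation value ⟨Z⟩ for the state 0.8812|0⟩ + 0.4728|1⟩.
0.553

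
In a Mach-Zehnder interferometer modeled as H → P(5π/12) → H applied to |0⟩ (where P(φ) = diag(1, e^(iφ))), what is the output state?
(0.6294 + 0.483i)|0⟩ + (0.3706 - 0.483i)|1⟩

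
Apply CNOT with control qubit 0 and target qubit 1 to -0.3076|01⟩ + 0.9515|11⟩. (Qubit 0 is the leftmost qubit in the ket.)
-0.3076|01⟩ + 0.9515|10⟩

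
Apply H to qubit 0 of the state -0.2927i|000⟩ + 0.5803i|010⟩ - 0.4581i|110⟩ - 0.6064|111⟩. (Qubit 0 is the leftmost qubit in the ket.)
-0.207i|000⟩ + 0.08641i|010⟩ - 0.4288|011⟩ - 0.207i|100⟩ + 0.7343i|110⟩ + 0.4288|111⟩

H on qubit 0 mixes each pair of kets that differ only in qubit 0: amplitudes (a, b) of (|…0…⟩, |…1…⟩) become ((a + b)/√2, (a − b)/√2). Kets absent from the input have amplitude 0.
(|000⟩, |100⟩): (a, b) = (-0.2927i, 0) → (-0.207i, -0.207i)
(|010⟩, |110⟩): (a, b) = (0.5803i, -0.4581i) → (0.08641i, 0.7343i)
(|011⟩, |111⟩): (a, b) = (0, -0.6064) → (-0.4288, 0.4288)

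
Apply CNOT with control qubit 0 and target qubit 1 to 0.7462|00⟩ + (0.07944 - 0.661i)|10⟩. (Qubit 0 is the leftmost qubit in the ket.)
0.7462|00⟩ + (0.07944 - 0.661i)|11⟩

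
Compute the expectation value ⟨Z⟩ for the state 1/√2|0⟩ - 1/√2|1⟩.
0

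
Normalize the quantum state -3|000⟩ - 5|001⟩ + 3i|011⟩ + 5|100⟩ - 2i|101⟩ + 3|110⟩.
-0.3333|000⟩ - 0.5556|001⟩ + 0.3333i|011⟩ + 0.5556|100⟩ - 0.2222i|101⟩ + 0.3333|110⟩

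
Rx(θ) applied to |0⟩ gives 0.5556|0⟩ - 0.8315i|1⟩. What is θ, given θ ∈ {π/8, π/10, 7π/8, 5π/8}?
5π/8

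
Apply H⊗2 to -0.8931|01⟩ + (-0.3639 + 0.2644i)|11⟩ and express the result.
(-0.6285 + 0.1322i)|00⟩ + (0.6285 - 0.1322i)|01⟩ + (-0.2646 - 0.1322i)|10⟩ + (0.2646 + 0.1322i)|11⟩

H⊗2 gives amp(|y⟩) = (1/2) Σ_x (−1)^(x·y) amp(|x⟩), where x·y is the number of positions in which both x and y have a 1.
|00⟩: (-0.8931 + (-0.3639 + 0.2644i))/2 = (-0.6285 + 0.1322i)
|01⟩: (0.8931 - (-0.3639 + 0.2644i))/2 = (0.6285 - 0.1322i)
|10⟩: (-0.8931 - (-0.3639 + 0.2644i))/2 = (-0.2646 - 0.1322i)
|11⟩: (0.8931 + (-0.3639 + 0.2644i))/2 = (0.2646 + 0.1322i)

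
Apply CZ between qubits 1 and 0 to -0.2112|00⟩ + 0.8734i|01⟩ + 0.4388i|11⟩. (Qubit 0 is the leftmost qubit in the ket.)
-0.2112|00⟩ + 0.8734i|01⟩ - 0.4388i|11⟩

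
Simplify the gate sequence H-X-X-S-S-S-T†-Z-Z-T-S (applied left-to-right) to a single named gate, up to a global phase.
H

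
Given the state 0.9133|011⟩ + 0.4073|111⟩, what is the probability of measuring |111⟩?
0.1659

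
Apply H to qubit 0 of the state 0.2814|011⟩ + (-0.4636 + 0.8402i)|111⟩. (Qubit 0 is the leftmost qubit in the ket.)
(-0.1288 + 0.5941i)|011⟩ + (0.5268 - 0.5941i)|111⟩

H on qubit 0 mixes each pair of kets that differ only in qubit 0: amplitudes (a, b) of (|…0…⟩, |…1…⟩) become ((a + b)/√2, (a − b)/√2). Kets absent from the input have amplitude 0.
(|011⟩, |111⟩): (a, b) = (0.2814, (-0.4636 + 0.8402i)) → ((-0.1288 + 0.5941i), (0.5268 - 0.5941i))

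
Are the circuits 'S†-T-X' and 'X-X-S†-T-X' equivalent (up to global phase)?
Yes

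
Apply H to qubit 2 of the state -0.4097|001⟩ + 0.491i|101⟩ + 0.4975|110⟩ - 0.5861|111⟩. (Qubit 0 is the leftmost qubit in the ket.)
-0.2897|000⟩ + 0.2897|001⟩ + 0.3472i|100⟩ - 0.3472i|101⟩ - 0.06265|110⟩ + 0.7662|111⟩

H on qubit 2 mixes each pair of kets that differ only in qubit 2: amplitudes (a, b) of (|…0…⟩, |…1…⟩) become ((a + b)/√2, (a − b)/√2). Kets absent from the input have amplitude 0.
(|000⟩, |001⟩): (a, b) = (0, -0.4097) → (-0.2897, 0.2897)
(|100⟩, |101⟩): (a, b) = (0, 0.491i) → (0.3472i, -0.3472i)
(|110⟩, |111⟩): (a, b) = (0.4975, -0.5861) → (-0.06265, 0.7662)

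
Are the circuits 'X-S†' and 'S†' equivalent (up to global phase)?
No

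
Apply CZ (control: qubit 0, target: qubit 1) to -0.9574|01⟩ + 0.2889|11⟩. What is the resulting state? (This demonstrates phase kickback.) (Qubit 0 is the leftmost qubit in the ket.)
-0.9574|01⟩ - 0.2889|11⟩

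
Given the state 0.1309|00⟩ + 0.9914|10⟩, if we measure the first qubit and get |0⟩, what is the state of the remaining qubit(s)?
|0⟩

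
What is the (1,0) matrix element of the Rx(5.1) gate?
-0.5577i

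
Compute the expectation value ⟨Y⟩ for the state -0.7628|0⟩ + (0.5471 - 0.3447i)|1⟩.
0.5259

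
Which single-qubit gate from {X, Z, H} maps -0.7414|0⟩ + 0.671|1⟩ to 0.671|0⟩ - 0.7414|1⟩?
X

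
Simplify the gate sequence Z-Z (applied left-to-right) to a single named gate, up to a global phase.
I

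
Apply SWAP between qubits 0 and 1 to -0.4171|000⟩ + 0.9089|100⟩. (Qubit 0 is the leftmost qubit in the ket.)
-0.4171|000⟩ + 0.9089|010⟩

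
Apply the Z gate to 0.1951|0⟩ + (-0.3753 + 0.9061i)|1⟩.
0.1951|0⟩ + (0.3753 - 0.9061i)|1⟩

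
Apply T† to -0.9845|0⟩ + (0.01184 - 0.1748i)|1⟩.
-0.9845|0⟩ + (-0.1152 - 0.132i)|1⟩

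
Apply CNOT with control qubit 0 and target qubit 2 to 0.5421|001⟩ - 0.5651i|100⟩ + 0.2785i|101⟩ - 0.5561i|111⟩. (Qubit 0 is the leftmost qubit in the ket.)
0.5421|001⟩ + 0.2785i|100⟩ - 0.5651i|101⟩ - 0.5561i|110⟩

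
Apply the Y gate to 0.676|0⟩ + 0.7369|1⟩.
-0.7369i|0⟩ + 0.676i|1⟩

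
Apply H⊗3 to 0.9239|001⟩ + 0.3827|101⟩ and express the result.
0.462|000⟩ - 0.462|001⟩ + 0.462|010⟩ - 0.462|011⟩ + 0.1913|100⟩ - 0.1913|101⟩ + 0.1913|110⟩ - 0.1913|111⟩

H⊗3 gives amp(|y⟩) = (1/2√2) Σ_x (−1)^(x·y) amp(|x⟩), where x·y is the number of positions in which both x and y have a 1.
|000⟩: (0.9239 + 0.3827)/(2√2) = 0.462
|001⟩: (-0.9239 - 0.3827)/(2√2) = -0.462
|010⟩: (0.9239 + 0.3827)/(2√2) = 0.462
|011⟩: (-0.9239 - 0.3827)/(2√2) = -0.462
|100⟩: (0.9239 - 0.3827)/(2√2) = 0.1913
|101⟩: (-0.9239 + 0.3827)/(2√2) = -0.1913
|110⟩: (0.9239 - 0.3827)/(2√2) = 0.1913
|111⟩: (-0.9239 + 0.3827)/(2√2) = -0.1913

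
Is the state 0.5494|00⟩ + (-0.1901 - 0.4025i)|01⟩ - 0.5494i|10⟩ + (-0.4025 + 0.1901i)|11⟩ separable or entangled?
Separable

Writing the state as a|00⟩ + b|01⟩ + c|10⟩ + d|11⟩, it is a product state iff ad − bc = 0.
Here (a, b, c, d) = (0.5494, (-0.1901 - 0.4025i), -0.5494i, (-0.4025 + 0.1901i)): ad − bc = (0.5494)(-0.4025 + 0.1901i) − (-0.1901 - 0.4025i)(-0.5494i) = 0, so the state is separable.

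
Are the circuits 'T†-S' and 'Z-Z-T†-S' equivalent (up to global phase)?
Yes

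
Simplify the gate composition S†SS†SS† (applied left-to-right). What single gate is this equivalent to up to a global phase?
S†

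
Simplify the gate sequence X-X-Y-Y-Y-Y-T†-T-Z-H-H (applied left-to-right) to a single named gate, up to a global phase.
Z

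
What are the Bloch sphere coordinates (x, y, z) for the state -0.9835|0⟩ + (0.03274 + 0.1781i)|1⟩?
(-0.0644, -0.3503, 0.9345)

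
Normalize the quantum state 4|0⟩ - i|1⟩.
0.9701|0⟩ - 0.2425i|1⟩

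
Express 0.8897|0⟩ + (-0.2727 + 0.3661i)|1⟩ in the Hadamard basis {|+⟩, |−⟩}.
(0.4363 + 0.2589i)|+⟩ + (0.8219 - 0.2589i)|−⟩

With |ψ⟩ = α|0⟩ + β|1⟩, the Hadamard-basis coefficients are ⟨+|ψ⟩ = (α + β)/√2 and ⟨−|ψ⟩ = (α − β)/√2.
Here α = 0.8897, β = (-0.2727 + 0.3661i): (α + β)/√2 = (0.4363 + 0.2589i), (α − β)/√2 = (0.8219 - 0.2589i).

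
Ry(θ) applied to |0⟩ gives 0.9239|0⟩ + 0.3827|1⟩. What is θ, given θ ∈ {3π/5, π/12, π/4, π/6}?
π/4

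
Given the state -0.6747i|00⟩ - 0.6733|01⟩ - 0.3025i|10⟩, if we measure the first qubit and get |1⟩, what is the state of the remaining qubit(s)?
-i|0⟩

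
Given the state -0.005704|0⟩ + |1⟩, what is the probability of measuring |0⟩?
0.00003254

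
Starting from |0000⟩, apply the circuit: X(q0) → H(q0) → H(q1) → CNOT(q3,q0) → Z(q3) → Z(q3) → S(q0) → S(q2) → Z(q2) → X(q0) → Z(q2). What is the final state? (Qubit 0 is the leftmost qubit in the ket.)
-(1/2)i|0000⟩ - (1/2)i|0100⟩ + 1/2|1000⟩ + 1/2|1100⟩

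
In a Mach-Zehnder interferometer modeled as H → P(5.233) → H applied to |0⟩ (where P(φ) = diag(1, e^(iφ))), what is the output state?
(0.7487 - 0.4338i)|0⟩ + (0.2513 + 0.4338i)|1⟩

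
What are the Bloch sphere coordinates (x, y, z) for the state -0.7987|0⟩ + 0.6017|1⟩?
(-0.9612, 0, 0.2759)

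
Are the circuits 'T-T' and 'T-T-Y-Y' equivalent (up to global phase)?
Yes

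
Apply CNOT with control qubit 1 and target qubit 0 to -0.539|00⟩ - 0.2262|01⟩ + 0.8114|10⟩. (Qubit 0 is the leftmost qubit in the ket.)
-0.539|00⟩ + 0.8114|10⟩ - 0.2262|11⟩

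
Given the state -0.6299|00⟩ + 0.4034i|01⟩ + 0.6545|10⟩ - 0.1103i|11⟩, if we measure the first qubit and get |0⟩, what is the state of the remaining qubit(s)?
-0.8421|0⟩ + 0.5393i|1⟩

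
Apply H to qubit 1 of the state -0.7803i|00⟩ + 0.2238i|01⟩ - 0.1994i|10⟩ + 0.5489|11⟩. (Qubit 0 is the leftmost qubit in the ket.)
-0.3935i|00⟩ - 0.71i|01⟩ + (0.3881 - 0.141i)|10⟩ + (-0.3881 - 0.141i)|11⟩

H on qubit 1 mixes each pair of kets that differ only in qubit 1: amplitudes (a, b) of (|…0…⟩, |…1…⟩) become ((a + b)/√2, (a − b)/√2). Kets absent from the input have amplitude 0.
(|00⟩, |01⟩): (a, b) = (-0.7803i, 0.2238i) → (-0.3935i, -0.71i)
(|10⟩, |11⟩): (a, b) = (-0.1994i, 0.5489) → ((0.3881 - 0.141i), (-0.3881 - 0.141i))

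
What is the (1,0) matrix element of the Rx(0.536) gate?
-0.2648i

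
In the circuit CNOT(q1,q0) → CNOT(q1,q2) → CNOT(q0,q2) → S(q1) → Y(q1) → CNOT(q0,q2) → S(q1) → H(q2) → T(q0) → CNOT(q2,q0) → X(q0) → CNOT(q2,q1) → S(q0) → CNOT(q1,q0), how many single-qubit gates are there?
7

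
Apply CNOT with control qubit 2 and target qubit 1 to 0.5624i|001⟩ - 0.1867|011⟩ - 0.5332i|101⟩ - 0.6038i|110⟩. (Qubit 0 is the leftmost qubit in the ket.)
-0.1867|001⟩ + 0.5624i|011⟩ - 0.6038i|110⟩ - 0.5332i|111⟩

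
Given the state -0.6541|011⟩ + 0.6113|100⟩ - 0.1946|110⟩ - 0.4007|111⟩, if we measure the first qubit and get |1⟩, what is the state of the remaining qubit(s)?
0.8082|00⟩ - 0.2573|10⟩ - 0.5298|11⟩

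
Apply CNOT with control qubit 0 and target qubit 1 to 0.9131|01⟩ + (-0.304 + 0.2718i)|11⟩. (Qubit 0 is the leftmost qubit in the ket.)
0.9131|01⟩ + (-0.304 + 0.2718i)|10⟩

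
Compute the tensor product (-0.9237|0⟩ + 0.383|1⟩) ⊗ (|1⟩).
-0.9237|01⟩ + 0.383|11⟩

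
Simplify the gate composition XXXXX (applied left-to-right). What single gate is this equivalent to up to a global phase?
X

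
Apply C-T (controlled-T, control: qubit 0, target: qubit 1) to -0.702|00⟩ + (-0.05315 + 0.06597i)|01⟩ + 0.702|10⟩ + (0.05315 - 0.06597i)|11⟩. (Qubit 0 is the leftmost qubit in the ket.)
-0.702|00⟩ + (-0.05315 + 0.06597i)|01⟩ + 0.702|10⟩ + (0.08423 - 0.009065i)|11⟩

C-T leaves the control-|0⟩ kets |00⟩, |01⟩ unchanged and applies T to qubit 1 on the control-|1⟩ pair (|10⟩, |11⟩).
T = [[1, 0], [0, (1/√2 + (1/√2)i)]].
With a = amp(|10⟩) = 0.702 and b = amp(|11⟩) = (0.05315 - 0.06597i):
new amp(|10⟩) = (1)·a = 0.702
new amp(|11⟩) = (1/√2 + (1/√2)i)·b = (0.08423 - 0.009065i)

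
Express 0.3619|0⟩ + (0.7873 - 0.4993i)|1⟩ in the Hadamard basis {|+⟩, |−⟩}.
(0.8126 - 0.3531i)|+⟩ + (-0.3008 + 0.3531i)|−⟩

With |ψ⟩ = α|0⟩ + β|1⟩, the Hadamard-basis coefficients are ⟨+|ψ⟩ = (α + β)/√2 and ⟨−|ψ⟩ = (α − β)/√2.
Here α = 0.3619, β = (0.7873 - 0.4993i): (α + β)/√2 = (0.8126 - 0.3531i), (α − β)/√2 = (-0.3008 + 0.3531i).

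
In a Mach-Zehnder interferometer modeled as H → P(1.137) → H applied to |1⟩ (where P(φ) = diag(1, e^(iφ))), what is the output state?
(0.2898 - 0.4537i)|0⟩ + (0.7102 + 0.4537i)|1⟩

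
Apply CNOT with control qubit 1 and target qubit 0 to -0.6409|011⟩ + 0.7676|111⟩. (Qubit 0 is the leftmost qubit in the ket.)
0.7676|011⟩ - 0.6409|111⟩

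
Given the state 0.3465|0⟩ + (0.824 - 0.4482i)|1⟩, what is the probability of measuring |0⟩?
0.1201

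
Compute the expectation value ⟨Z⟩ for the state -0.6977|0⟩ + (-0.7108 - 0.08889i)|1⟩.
-0.02635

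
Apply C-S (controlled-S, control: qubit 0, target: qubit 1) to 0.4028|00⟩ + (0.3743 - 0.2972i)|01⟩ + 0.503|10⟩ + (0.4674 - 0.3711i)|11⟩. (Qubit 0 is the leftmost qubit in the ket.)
0.4028|00⟩ + (0.3743 - 0.2972i)|01⟩ + 0.503|10⟩ + (0.3711 + 0.4674i)|11⟩

C-S leaves the control-|0⟩ kets |00⟩, |01⟩ unchanged and applies S to qubit 1 on the control-|1⟩ pair (|10⟩, |11⟩).
S = [[1, 0], [0, i]].
With a = amp(|10⟩) = 0.503 and b = amp(|11⟩) = (0.4674 - 0.3711i):
new amp(|10⟩) = (1)·a = 0.503
new amp(|11⟩) = (i)·b = (0.3711 + 0.4674i)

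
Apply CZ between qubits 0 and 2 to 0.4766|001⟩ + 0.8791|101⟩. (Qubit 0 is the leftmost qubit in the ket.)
0.4766|001⟩ - 0.8791|101⟩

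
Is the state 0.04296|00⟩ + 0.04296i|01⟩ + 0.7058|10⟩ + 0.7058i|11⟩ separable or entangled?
Separable

Writing the state as a|00⟩ + b|01⟩ + c|10⟩ + d|11⟩, it is a product state iff ad − bc = 0.
Here (a, b, c, d) = (0.04296, 0.04296i, 0.7058, 0.7058i): ad − bc = (0.04296)(0.7058i) − (0.04296i)(0.7058) = 0, so the state is separable.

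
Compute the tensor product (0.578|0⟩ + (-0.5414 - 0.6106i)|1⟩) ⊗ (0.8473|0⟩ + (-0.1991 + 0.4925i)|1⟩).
0.4897|00⟩ + (-0.1151 + 0.2847i)|01⟩ + (-0.4587 - 0.5174i)|10⟩ + (0.4085 - 0.1451i)|11⟩

amp(|b₁b₂…⟩) = product of the factor amplitudes for bits b₁, b₂, …; only kets whose every factor amplitude is nonzero survive.
|00⟩: (0.578)(0.8473) = 0.4897
|01⟩: (0.578)(-0.1991 + 0.4925i) = (-0.1151 + 0.2847i)
|10⟩: (-0.5414 - 0.6106i)(0.8473) = (-0.4587 - 0.5174i)
|11⟩: (-0.5414 - 0.6106i)(-0.1991 + 0.4925i) = (0.4085 - 0.1451i)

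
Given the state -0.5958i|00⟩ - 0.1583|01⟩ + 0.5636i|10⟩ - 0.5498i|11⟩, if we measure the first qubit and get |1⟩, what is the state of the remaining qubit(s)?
0.7158i|0⟩ - 0.6983i|1⟩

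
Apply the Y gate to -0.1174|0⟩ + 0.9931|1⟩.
-0.9931i|0⟩ - 0.1174i|1⟩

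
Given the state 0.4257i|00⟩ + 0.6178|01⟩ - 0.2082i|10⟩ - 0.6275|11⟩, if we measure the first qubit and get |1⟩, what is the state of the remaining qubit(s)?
-0.3149i|0⟩ - 0.9491|1⟩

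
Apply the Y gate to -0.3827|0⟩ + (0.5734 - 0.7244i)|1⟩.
(-0.7244 - 0.5734i)|0⟩ - 0.3827i|1⟩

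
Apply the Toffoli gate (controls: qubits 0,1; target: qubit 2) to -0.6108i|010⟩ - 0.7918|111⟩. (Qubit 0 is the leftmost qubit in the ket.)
-0.6108i|010⟩ - 0.7918|110⟩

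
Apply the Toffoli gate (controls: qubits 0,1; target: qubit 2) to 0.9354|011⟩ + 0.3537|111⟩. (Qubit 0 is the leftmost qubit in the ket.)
0.9354|011⟩ + 0.3537|110⟩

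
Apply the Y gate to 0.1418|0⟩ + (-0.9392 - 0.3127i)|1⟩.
(-0.3127 + 0.9392i)|0⟩ + 0.1418i|1⟩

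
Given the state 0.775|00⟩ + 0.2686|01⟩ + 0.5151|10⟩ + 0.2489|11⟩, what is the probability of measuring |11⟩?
0.06195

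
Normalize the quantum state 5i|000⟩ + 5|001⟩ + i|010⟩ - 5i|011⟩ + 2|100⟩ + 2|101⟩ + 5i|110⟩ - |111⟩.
0.4767i|000⟩ + 0.4767|001⟩ + 0.09535i|010⟩ - 0.4767i|011⟩ + 0.1907|100⟩ + 0.1907|101⟩ + 0.4767i|110⟩ - 0.09535|111⟩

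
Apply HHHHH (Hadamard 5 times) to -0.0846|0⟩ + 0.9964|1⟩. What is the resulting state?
0.6447|0⟩ - 0.7644|1⟩

H² = I, so H^5 = H: a single Hadamard. With (a, b) = (-0.0846, 0.9964), H gives ((a + b)/√2, (a − b)/√2) = (0.6447, -0.7644).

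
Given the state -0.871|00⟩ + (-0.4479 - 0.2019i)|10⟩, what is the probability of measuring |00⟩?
0.7586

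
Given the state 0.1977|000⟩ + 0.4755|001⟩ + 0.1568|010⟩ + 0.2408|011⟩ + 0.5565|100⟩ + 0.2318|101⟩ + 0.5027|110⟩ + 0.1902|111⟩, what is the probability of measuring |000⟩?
0.03909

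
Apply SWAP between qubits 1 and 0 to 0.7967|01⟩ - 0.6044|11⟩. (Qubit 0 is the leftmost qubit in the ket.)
0.7967|10⟩ - 0.6044|11⟩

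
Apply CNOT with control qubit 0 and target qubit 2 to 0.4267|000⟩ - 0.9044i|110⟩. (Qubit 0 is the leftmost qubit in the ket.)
0.4267|000⟩ - 0.9044i|111⟩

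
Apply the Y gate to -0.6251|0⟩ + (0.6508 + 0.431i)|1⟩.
(0.431 - 0.6508i)|0⟩ - 0.6251i|1⟩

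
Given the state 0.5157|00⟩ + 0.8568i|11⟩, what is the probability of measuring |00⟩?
0.2659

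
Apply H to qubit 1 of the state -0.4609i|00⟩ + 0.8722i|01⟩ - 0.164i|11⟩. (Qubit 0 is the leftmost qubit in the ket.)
0.2908i|00⟩ - 0.9426i|01⟩ - 0.116i|10⟩ + 0.116i|11⟩

H on qubit 1 mixes each pair of kets that differ only in qubit 1: amplitudes (a, b) of (|…0…⟩, |…1…⟩) become ((a + b)/√2, (a − b)/√2). Kets absent from the input have amplitude 0.
(|00⟩, |01⟩): (a, b) = (-0.4609i, 0.8722i) → (0.2908i, -0.9426i)
(|10⟩, |11⟩): (a, b) = (0, -0.164i) → (-0.116i, 0.116i)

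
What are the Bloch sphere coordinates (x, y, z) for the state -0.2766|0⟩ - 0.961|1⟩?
(0.5316, 0, -0.847)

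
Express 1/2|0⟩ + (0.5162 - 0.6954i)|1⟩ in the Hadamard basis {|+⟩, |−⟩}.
(0.7186 - 0.4917i)|+⟩ + (-0.01146 + 0.4917i)|−⟩

With |ψ⟩ = α|0⟩ + β|1⟩, the Hadamard-basis coefficients are ⟨+|ψ⟩ = (α + β)/√2 and ⟨−|ψ⟩ = (α − β)/√2.
Here α = 1/2, β = (0.5162 - 0.6954i): (α + β)/√2 = (0.7186 - 0.4917i), (α − β)/√2 = (-0.01146 + 0.4917i).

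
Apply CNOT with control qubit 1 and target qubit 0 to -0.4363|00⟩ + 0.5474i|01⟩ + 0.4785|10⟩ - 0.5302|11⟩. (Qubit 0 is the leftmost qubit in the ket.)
-0.4363|00⟩ - 0.5302|01⟩ + 0.4785|10⟩ + 0.5474i|11⟩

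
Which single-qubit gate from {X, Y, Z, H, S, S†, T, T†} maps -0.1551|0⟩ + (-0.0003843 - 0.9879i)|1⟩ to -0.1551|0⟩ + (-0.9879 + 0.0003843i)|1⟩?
S†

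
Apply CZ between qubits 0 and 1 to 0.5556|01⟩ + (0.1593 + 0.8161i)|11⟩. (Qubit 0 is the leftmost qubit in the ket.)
0.5556|01⟩ + (-0.1593 - 0.8161i)|11⟩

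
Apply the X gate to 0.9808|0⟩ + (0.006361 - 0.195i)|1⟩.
(0.006361 - 0.195i)|0⟩ + 0.9808|1⟩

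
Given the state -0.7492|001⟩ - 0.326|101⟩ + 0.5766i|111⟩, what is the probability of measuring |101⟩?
0.1063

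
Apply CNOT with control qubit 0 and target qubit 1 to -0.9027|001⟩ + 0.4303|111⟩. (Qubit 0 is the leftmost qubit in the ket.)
-0.9027|001⟩ + 0.4303|101⟩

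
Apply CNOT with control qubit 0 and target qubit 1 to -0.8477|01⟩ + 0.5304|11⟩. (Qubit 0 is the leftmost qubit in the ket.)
-0.8477|01⟩ + 0.5304|10⟩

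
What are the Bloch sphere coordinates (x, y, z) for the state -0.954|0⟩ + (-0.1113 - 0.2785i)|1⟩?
(0.2124, 0.5314, 0.8202)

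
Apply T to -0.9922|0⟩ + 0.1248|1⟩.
-0.9922|0⟩ + (0.08825 + 0.08825i)|1⟩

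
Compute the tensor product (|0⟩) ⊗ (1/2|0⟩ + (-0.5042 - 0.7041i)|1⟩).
1/2|00⟩ + (-0.5042 - 0.7041i)|01⟩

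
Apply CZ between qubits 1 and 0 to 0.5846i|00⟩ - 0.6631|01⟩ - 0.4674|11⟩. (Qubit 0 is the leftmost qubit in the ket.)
0.5846i|00⟩ - 0.6631|01⟩ + 0.4674|11⟩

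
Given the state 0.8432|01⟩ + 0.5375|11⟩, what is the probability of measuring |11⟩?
0.2889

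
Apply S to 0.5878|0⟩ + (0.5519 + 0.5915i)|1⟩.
0.5878|0⟩ + (-0.5915 + 0.5519i)|1⟩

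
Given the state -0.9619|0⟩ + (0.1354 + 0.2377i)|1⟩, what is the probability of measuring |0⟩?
0.9253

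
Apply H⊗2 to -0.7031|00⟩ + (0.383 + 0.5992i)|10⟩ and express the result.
(-0.1601 + 0.2996i)|00⟩ + (-0.1601 + 0.2996i)|01⟩ + (-0.5431 - 0.2996i)|10⟩ + (-0.5431 - 0.2996i)|11⟩

H⊗2 gives amp(|y⟩) = (1/2) Σ_x (−1)^(x·y) amp(|x⟩), where x·y is the number of positions in which both x and y have a 1.
|00⟩: (-0.7031 + (0.383 + 0.5992i))/2 = (-0.1601 + 0.2996i)
|01⟩: (-0.7031 + (0.383 + 0.5992i))/2 = (-0.1601 + 0.2996i)
|10⟩: (-0.7031 - (0.383 + 0.5992i))/2 = (-0.5431 - 0.2996i)
|11⟩: (-0.7031 - (0.383 + 0.5992i))/2 = (-0.5431 - 0.2996i)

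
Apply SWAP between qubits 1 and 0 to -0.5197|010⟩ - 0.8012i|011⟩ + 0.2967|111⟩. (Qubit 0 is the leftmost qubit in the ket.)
-0.5197|100⟩ - 0.8012i|101⟩ + 0.2967|111⟩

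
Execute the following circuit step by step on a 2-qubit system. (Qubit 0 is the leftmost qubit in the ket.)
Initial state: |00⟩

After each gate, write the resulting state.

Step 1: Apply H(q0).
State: 1/√2|00⟩ + 1/√2|10⟩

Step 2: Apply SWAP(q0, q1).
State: 1/√2|00⟩ + 1/√2|01⟩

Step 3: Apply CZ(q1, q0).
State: 1/√2|00⟩ + 1/√2|01⟩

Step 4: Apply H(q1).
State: |00⟩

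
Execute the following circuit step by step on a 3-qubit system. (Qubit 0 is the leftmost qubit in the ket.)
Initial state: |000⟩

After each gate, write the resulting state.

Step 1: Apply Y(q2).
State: i|001⟩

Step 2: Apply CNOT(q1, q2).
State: i|001⟩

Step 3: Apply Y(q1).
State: -|011⟩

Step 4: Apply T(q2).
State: (-1/√2 - (1/√2)i)|011⟩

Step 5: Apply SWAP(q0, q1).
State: (-1/√2 - (1/√2)i)|101⟩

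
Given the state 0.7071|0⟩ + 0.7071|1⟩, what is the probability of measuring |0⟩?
0.5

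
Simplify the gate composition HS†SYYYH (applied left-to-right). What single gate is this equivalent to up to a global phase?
Y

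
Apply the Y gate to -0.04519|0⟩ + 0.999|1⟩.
-0.999i|0⟩ - 0.04519i|1⟩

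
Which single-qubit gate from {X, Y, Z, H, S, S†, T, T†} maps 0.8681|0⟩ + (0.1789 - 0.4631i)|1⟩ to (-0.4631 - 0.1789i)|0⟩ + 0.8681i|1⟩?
Y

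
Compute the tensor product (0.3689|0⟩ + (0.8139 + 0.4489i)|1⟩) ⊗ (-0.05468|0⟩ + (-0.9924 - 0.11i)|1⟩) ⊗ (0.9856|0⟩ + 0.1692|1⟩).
-0.01988|000⟩ - 0.003413|001⟩ + (-0.3608 - 0.03999i)|010⟩ + (-0.06194 - 0.006866i)|011⟩ + (-0.04386 - 0.02419i)|100⟩ + (-0.00753 - 0.004153i)|101⟩ + (-0.7474 - 0.5273i)|110⟩ + (-0.1283 - 0.09052i)|111⟩

amp(|b₁b₂…⟩) = product of the factor amplitudes for bits b₁, b₂, …; only kets whose every factor amplitude is nonzero survive.
|000⟩: (0.3689)(-0.05468)(0.9856) = -0.01988
|001⟩: (0.3689)(-0.05468)(0.1692) = -0.003413
|010⟩: (0.3689)(-0.9924 - 0.11i)(0.9856) = (-0.3608 - 0.03999i)
|011⟩: (0.3689)(-0.9924 - 0.11i)(0.1692) = (-0.06194 - 0.006866i)
|100⟩: (0.8139 + 0.4489i)(-0.05468)(0.9856) = (-0.04386 - 0.02419i)
|101⟩: (0.8139 + 0.4489i)(-0.05468)(0.1692) = (-0.00753 - 0.004153i)
|110⟩: (0.8139 + 0.4489i)(-0.9924 - 0.11i)(0.9856) = (-0.7474 - 0.5273i)
|111⟩: (0.8139 + 0.4489i)(-0.9924 - 0.11i)(0.1692) = (-0.1283 - 0.09052i)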